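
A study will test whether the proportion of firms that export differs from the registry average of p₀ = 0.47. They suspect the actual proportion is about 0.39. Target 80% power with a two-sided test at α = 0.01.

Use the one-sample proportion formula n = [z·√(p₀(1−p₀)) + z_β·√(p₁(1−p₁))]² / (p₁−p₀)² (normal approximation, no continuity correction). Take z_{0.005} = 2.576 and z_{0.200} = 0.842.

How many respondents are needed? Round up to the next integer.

n = [z_{α/2}·√(p₀q₀) + z_β·√(p₁q₁)]² / (p₁ − p₀)²
  = [2.576·√(0.47·0.53) + 0.842·√(0.39·0.61)]² / (-0.08)²
  = [2.576·0.4991 + 0.842·0.4877]² / 0.0064
  = [1.6964]² / 0.0064
  = 449.63
Round up → n = 450.

n = 450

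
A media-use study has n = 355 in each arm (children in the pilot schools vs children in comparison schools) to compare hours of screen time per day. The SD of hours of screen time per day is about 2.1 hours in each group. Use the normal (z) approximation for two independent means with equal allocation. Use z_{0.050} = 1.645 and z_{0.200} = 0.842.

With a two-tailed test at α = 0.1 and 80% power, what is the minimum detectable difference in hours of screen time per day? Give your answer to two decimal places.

δ = (z_{α/2} + z_β) · √((σ₁²+σ₂²)/n)
  = (1.645 + 0.842) · √(8.82/355)
  = 2.487 · √0.02485
  = 2.487 · 0.1576
  = 0.3920

Minimum detectable difference ≈ 0.39 hours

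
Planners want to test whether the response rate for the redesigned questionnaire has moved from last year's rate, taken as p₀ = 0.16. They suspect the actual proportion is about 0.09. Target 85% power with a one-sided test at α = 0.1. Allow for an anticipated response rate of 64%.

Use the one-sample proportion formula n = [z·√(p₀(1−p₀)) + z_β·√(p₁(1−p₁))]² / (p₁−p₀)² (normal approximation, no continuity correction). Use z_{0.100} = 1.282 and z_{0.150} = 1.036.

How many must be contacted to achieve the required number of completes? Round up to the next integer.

n = [z_α·√(p₀q₀) + z_β·√(p₁q₁)]² / (p₁ − p₀)²
  = [1.282·√(0.16·0.84) + 1.036·√(0.09·0.91)]² / (-0.07)²
  = [1.282·0.3666 + 1.036·0.2862]² / 0.0049
  = [0.7665]² / 0.0049
  = 119.89
Adjust for 64% response: 119.89 / 0.64 = 187.33.
Round up → n = 188.

n = 188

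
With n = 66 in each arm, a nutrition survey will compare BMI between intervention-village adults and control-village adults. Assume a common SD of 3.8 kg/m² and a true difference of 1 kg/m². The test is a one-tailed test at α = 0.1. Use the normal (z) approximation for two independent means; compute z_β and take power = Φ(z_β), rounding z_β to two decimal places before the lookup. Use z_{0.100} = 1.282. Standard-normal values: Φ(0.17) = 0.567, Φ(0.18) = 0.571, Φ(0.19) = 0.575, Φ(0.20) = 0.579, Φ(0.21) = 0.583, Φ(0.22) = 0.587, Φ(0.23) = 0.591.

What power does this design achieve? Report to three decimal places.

Power ≈ 0.591

z_β = δ·√(n/(σ₁²+σ₂²)) − z_α
    = 1 · √(66/28.88) − 1.282
    = 1 · 1.51173 − 1.282
    = 1.5117 − 1.282 = 0.2297 → 0.23
Power = Φ(0.23) = 0.591.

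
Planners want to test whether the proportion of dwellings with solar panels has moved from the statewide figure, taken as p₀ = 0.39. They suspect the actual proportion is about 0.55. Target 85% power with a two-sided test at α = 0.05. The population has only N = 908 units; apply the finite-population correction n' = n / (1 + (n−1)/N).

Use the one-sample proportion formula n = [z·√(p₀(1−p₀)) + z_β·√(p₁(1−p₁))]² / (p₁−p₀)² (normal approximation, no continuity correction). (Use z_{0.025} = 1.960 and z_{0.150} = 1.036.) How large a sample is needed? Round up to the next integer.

n = 78

n = [z_{α/2}·√(p₀q₀) + z_β·√(p₁q₁)]² / (p₁ − p₀)²
  = [1.960·√(0.39·0.61) + 1.036·√(0.55·0.45)]² / (0.16)²
  = [1.960·0.4877 + 1.036·0.4975]² / 0.0256
  = [1.4714]² / 0.0256
  = 84.57
Finite-population correction (N = 908): 84.57 / (1 + (84.57 − 1)/908) = 77.44.
Round up → n = 78.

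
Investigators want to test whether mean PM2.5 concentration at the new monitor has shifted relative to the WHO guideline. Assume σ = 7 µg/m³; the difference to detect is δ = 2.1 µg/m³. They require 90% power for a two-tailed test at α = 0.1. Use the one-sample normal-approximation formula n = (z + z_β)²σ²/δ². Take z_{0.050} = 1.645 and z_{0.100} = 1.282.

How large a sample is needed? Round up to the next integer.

n = 96

n = (z_{α/2} + z_β)² · σ² / δ²
  = (1.645 + 1.282)² · 7² / 2.1²
  = 8.5673 · 49 / 4.41
  = 95.19
Round up → n = 96.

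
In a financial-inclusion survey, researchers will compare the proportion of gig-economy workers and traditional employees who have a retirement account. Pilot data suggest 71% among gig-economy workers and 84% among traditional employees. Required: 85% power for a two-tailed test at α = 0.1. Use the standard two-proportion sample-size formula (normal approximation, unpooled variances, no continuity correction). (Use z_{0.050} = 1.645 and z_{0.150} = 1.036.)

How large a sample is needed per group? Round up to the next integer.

n = 145 per group

n = (z_{α/2} + z_β)² · [p₁(1−p₁) + p₂(1−p₂)] / (p₁ − p₂)²
  = (1.645 + 1.036)² · (0.71·0.29 + 0.84·0.16) / (-0.13)²
  = (2.681)² · (0.2059 + 0.1344) / 0.0169
  = 7.1878 · 0.3403 / 0.0169
  = 144.73
Round up → n = 145 per group.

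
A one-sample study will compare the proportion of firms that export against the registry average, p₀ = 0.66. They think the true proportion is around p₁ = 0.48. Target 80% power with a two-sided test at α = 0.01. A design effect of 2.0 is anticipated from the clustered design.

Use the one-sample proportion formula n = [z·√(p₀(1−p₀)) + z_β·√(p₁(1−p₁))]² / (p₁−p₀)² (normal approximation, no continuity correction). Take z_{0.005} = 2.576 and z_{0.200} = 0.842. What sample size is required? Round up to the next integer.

n = 167

n = [z_{α/2}·√(p₀q₀) + z_β·√(p₁q₁)]² / (p₁ − p₀)²
  = [2.576·√(0.66·0.34) + 0.842·√(0.48·0.52)]² / (-0.18)²
  = [2.576·0.4737 + 0.842·0.4996]² / 0.0324
  = [1.6409]² / 0.0324
  = 83.11
Design effect: 2.0 × 83.11 = 166.21.
Round up → n = 167.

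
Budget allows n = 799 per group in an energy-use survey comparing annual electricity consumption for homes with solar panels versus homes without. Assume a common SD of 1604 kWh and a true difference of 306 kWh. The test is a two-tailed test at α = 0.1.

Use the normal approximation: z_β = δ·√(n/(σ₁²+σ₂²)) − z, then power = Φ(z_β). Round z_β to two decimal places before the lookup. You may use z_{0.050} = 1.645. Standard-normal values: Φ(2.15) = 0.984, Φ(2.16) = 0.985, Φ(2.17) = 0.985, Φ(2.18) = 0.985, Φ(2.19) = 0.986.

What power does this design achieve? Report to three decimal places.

Power ≈ 0.985

z_β = δ·√(n/(σ₁²+σ₂²)) − z_{α/2}
    = 306 · √(799/5145632) − 1.645
    = 306 · 0.01246 − 1.645
    = 3.8131 − 1.645 = 2.1681 → 2.17
Power = Φ(2.17) = 0.985.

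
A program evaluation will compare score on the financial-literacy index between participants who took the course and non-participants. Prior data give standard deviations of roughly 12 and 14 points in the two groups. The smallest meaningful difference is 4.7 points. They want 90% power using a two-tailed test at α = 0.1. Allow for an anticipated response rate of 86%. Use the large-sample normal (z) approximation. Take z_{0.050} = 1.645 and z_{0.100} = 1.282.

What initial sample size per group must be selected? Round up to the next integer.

n = (z_{α/2} + z_β)² · (σ₁² + σ₂²) / δ²
  = (1.645 + 1.282)² · (12² + 14² = 340) / 4.7²
  = 8.5673 · 340 / 22.09
  = 131.86
Adjust for 86% response: 131.86 / 0.86 = 153.33.
Round up → n = 154 per group.

n = 154 per group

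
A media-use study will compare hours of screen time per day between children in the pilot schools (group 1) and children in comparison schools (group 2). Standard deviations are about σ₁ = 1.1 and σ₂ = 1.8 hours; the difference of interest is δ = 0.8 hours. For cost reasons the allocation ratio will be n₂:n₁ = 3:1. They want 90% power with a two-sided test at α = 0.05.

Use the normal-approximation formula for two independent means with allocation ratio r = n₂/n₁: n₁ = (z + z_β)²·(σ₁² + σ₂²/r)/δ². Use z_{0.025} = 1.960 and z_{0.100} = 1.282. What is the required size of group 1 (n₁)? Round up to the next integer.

n₁ = 38

n₁ = (z_{α/2} + z_β)² · (σ₁² + σ₂²/r) / δ²
   = (1.960 + 1.282)² · (1.1² + 1.8²/3) / 0.8²
   = 10.5106 · (1.21 + 1.08) / 0.64
   = 10.5106 · 2.29 / 0.64
   = 37.61
Round up → n₁ = 38; n₂ = r·n₁ = 3 × 38 = 114.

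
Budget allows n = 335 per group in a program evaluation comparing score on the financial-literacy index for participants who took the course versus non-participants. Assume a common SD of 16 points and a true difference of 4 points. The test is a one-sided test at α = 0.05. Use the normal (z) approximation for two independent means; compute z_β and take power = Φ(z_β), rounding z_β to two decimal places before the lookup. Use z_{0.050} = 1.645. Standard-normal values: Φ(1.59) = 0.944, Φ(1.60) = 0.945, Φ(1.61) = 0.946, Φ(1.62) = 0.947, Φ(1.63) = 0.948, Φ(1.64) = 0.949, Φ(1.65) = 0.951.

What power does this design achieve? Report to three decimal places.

Power ≈ 0.944

z_β = δ·√(n/(σ₁²+σ₂²)) − z_α
    = 4 · √(335/512) − 1.645
    = 4 · 0.80889 − 1.645
    = 3.2355 − 1.645 = 1.5905 → 1.59
Power = Φ(1.59) = 0.944.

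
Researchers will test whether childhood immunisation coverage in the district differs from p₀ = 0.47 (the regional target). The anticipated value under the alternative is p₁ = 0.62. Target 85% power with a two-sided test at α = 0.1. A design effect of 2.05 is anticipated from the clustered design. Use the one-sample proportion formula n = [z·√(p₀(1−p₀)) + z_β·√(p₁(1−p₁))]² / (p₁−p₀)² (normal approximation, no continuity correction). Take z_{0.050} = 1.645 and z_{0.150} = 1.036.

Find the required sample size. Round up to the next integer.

n = 160

n = [z_{α/2}·√(p₀q₀) + z_β·√(p₁q₁)]² / (p₁ − p₀)²
  = [1.645·√(0.47·0.53) + 1.036·√(0.62·0.38)]² / (0.15)²
  = [1.645·0.4991 + 1.036·0.4854]² / 0.0225
  = [1.3239]² / 0.0225
  = 77.90
Design effect: 2.05 × 77.90 = 159.69.
Round up → n = 160.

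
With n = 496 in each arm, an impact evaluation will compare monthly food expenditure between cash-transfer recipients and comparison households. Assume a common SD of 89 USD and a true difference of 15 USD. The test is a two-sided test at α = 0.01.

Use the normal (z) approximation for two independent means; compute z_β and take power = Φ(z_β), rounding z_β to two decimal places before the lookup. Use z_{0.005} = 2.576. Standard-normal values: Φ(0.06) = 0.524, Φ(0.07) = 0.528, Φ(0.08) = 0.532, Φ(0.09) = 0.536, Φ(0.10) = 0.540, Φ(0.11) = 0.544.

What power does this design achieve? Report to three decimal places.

z_β = δ·√(n/(σ₁²+σ₂²)) − z_{α/2}
    = 15 · √(496/15842) − 2.576
    = 15 · 0.17694 − 2.576
    = 2.6542 − 2.576 = 0.0782 → 0.08
Power = Φ(0.08) = 0.532.

Power ≈ 0.532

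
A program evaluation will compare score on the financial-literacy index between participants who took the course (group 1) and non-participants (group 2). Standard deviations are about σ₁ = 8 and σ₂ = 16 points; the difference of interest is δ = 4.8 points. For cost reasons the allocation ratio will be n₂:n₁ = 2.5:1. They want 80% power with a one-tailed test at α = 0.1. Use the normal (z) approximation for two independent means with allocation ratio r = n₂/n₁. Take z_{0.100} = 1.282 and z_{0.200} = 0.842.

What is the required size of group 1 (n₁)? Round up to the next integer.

n₁ = 33

n₁ = (z_α + z_β)² · (σ₁² + σ₂²/r) / δ²
   = (1.282 + 0.842)² · (8² + 16²/2.5) / 4.8²
   = 4.5114 · (64 + 102.4) / 23.04
   = 4.5114 · 166.4 / 23.04
   = 32.58
Round up → n₁ = 33; n₂ = r·n₁ = 2.5 × 33 = 83.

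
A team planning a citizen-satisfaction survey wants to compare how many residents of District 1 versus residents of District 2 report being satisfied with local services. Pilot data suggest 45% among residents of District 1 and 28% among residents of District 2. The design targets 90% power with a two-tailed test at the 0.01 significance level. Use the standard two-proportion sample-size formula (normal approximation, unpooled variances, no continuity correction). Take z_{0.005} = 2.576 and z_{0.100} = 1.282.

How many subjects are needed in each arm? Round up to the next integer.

n = 232 per group

n = (z_{α/2} + z_β)² · [p₁(1−p₁) + p₂(1−p₂)] / (p₁ − p₂)²
  = (2.576 + 1.282)² · (0.45·0.55 + 0.28·0.72) / (0.17)²
  = (3.858)² · (0.2475 + 0.2016) / 0.0289
  = 14.8842 · 0.4491 / 0.0289
  = 231.30
Round up → n = 232 per group.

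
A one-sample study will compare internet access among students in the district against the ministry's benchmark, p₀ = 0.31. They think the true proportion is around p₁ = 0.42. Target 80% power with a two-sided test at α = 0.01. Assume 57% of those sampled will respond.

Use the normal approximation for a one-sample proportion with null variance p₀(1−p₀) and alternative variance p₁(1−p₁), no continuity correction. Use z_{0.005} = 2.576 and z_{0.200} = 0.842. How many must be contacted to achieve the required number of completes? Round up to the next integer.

n = 375

n = [z_{α/2}·√(p₀q₀) + z_β·√(p₁q₁)]² / (p₁ − p₀)²
  = [2.576·√(0.31·0.69) + 0.842·√(0.42·0.58)]² / (0.11)²
  = [2.576·0.4625 + 0.842·0.4936]² / 0.0121
  = [1.6070]² / 0.0121
  = 213.41
Adjust for 57% response: 213.41 / 0.57 = 374.41.
Round up → n = 375.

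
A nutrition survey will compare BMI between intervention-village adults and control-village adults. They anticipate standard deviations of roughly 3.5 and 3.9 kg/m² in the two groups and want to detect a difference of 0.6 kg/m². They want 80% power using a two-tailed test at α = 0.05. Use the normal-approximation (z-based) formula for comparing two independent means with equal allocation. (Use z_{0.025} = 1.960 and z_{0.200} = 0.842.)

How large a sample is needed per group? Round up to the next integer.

n = 599 per group

n = (z_{α/2} + z_β)² · (σ₁² + σ₂²) / δ²
  = (1.960 + 0.842)² · (3.5² + 3.9² = 27.46) / 0.6²
  = 7.8512 · 27.46 / 0.36
  = 598.87
Round up → n = 599 per group.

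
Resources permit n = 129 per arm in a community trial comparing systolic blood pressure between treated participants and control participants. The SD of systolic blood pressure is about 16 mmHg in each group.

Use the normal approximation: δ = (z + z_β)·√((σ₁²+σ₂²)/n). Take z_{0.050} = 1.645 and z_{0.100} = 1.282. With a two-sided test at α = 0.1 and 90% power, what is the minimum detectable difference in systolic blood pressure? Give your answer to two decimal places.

Minimum detectable difference ≈ 5.83 mmHg

δ = (z_{α/2} + z_β) · √((σ₁²+σ₂²)/n)
  = (1.645 + 1.282) · √(512/129)
  = 2.927 · √3.969
  = 2.927 · 1.9922
  = 5.8313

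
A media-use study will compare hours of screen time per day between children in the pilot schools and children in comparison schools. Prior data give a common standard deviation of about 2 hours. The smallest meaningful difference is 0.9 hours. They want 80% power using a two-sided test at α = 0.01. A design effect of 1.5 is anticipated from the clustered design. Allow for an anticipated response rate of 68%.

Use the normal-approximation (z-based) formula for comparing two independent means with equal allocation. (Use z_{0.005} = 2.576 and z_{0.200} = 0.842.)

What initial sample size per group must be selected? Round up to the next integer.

n = (z_{α/2} + z_β)² · (σ₁² + σ₂²) / δ²
  = (2.576 + 0.842)² · (2·2² = 8) / 0.9²
  = 11.6827 · 8 / 0.81
  = 115.38
Design effect: 1.5 × 115.38 = 173.08.
Adjust for 68% response: 173.08 / 0.68 = 254.53.
Round up → n = 255 per group.

n = 255 per group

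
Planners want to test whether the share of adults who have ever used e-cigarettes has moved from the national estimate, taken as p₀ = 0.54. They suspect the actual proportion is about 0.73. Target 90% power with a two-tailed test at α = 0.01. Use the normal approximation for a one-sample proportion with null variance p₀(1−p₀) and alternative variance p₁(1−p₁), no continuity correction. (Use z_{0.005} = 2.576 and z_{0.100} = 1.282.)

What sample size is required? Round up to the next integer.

n = [z_{α/2}·√(p₀q₀) + z_β·√(p₁q₁)]² / (p₁ − p₀)²
  = [2.576·√(0.54·0.46) + 1.282·√(0.73·0.27)]² / (0.19)²
  = [2.576·0.4984 + 1.282·0.4440]² / 0.0361
  = [1.8530]² / 0.0361
  = 95.12
Round up → n = 96.

n = 96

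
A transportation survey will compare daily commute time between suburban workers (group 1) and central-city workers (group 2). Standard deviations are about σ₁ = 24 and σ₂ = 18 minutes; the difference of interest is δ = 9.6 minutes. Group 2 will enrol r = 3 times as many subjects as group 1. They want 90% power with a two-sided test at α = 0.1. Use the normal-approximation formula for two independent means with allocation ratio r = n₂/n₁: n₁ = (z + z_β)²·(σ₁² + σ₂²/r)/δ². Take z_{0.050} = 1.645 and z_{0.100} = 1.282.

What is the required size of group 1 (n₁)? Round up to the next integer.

n₁ = 64

n₁ = (z_{α/2} + z_β)² · (σ₁² + σ₂²/r) / δ²
   = (1.645 + 1.282)² · (24² + 18²/3) / 9.6²
   = 8.5673 · (576 + 108) / 92.16
   = 8.5673 · 684 / 92.16
   = 63.59
Round up → n₁ = 64; n₂ = r·n₁ = 3 × 64 = 192.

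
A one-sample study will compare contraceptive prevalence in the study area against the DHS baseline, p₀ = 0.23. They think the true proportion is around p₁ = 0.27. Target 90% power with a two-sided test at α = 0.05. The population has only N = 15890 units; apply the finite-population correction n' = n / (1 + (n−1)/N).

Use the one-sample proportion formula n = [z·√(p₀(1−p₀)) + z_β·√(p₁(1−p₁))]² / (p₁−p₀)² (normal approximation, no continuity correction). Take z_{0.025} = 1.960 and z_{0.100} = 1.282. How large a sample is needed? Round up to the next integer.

n = 1129

n = [z_{α/2}·√(p₀q₀) + z_β·√(p₁q₁)]² / (p₁ − p₀)²
  = [1.960·√(0.23·0.77) + 1.282·√(0.27·0.73)]² / (0.04)²
  = [1.960·0.4208 + 1.282·0.4440]² / 0.0016
  = [1.3940]² / 0.0016
  = 1214.50
Finite-population correction (N = 15890): 1214.50 / (1 + (1214.50 − 1)/15890) = 1128.33.
Round up → n = 1129.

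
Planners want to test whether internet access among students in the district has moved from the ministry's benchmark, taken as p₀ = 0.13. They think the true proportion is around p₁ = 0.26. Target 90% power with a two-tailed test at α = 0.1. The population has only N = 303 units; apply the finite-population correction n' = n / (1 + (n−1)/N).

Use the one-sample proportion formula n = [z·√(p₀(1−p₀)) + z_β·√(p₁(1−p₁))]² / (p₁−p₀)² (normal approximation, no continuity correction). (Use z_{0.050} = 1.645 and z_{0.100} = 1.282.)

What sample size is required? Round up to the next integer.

n = [z_{α/2}·√(p₀q₀) + z_β·√(p₁q₁)]² / (p₁ − p₀)²
  = [1.645·√(0.13·0.87) + 1.282·√(0.26·0.74)]² / (0.13)²
  = [1.645·0.3363 + 1.282·0.4386]² / 0.0169
  = [1.1155]² / 0.0169
  = 73.64
Finite-population correction (N = 303): 73.64 / (1 + (73.64 − 1)/303) = 59.40.
Round up → n = 60.

n = 60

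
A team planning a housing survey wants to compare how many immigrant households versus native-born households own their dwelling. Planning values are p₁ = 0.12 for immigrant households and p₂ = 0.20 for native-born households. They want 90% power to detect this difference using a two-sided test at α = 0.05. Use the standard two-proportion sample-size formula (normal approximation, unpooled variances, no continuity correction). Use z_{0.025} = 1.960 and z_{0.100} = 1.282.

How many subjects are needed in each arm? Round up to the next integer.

n = (z_{α/2} + z_β)² · [p₁(1−p₁) + p₂(1−p₂)] / (p₁ − p₂)²
  = (1.960 + 1.282)² · (0.12·0.88 + 0.20·0.80) / (-0.08)²
  = (3.242)² · (0.1056 + 0.1600) / 0.0064
  = 10.5106 · 0.2656 / 0.0064
  = 436.19
Round up → n = 437 per group.

n = 437 per group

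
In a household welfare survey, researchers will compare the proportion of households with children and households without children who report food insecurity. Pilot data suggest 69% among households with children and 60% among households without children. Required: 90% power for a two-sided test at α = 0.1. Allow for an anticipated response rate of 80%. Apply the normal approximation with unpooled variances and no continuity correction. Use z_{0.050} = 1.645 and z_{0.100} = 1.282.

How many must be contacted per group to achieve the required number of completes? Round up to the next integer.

n = (z_{α/2} + z_β)² · [p₁(1−p₁) + p₂(1−p₂)] / (p₁ − p₂)²
  = (1.645 + 1.282)² · (0.69·0.31 + 0.60·0.40) / (0.09)²
  = (2.927)² · (0.2139 + 0.2400) / 0.0081
  = 8.5673 · 0.4539 / 0.0081
  = 480.09
Adjust for 80% response: 480.09 / 0.80 = 600.11.
Round up → n = 601 per group.

n = 601 per group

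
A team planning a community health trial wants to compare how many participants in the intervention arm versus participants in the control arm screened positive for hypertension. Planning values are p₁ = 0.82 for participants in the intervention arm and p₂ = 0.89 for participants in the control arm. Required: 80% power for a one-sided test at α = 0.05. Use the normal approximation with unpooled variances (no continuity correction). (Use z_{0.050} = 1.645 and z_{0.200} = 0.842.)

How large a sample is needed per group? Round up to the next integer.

n = 310 per group

n = (z_α + z_β)² · [p₁(1−p₁) + p₂(1−p₂)] / (p₁ − p₂)²
  = (1.645 + 0.842)² · (0.82·0.18 + 0.89·0.11) / (-0.07)²
  = (2.487)² · (0.1476 + 0.0979) / 0.0049
  = 6.1852 · 0.2455 / 0.0049
  = 309.89
Round up → n = 310 per group.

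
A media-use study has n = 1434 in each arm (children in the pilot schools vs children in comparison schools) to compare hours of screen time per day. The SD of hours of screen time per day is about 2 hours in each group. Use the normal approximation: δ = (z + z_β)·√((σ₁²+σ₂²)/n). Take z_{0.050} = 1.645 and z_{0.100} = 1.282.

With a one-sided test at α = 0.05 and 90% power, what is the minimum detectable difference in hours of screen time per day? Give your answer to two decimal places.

Minimum detectable difference ≈ 0.22 hours

δ = (z_α + z_β) · √((σ₁²+σ₂²)/n)
  = (1.645 + 1.282) · √(8/1434)
  = 2.927 · √0.00558
  = 2.927 · 0.0747
  = 0.2186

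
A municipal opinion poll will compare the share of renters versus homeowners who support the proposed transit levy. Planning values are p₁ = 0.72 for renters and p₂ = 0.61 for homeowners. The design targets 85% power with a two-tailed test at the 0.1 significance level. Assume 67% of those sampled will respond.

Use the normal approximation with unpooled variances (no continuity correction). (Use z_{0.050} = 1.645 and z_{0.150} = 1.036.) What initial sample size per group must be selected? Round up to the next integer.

n = (z_{α/2} + z_β)² · [p₁(1−p₁) + p₂(1−p₂)] / (p₁ − p₂)²
  = (1.645 + 1.036)² · (0.72·0.28 + 0.61·0.39) / (0.11)²
  = (2.681)² · (0.2016 + 0.2379) / 0.0121
  = 7.1878 · 0.4395 / 0.0121
  = 261.08
Adjust for 67% response: 261.08 / 0.67 = 389.67.
Round up → n = 390 per group.

n = 390 per group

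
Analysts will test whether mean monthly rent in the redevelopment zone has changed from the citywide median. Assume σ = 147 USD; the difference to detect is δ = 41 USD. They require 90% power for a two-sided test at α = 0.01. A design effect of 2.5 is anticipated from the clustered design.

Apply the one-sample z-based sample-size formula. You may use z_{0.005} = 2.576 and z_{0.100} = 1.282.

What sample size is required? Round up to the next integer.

n = 479

n = (z_{α/2} + z_β)² · σ² / δ²
  = (2.576 + 1.282)² · 147² / 41²
  = 14.8842 · 21609 / 1681
  = 191.33
Design effect: 2.5 × 191.33 = 478.33.
Round up → n = 479.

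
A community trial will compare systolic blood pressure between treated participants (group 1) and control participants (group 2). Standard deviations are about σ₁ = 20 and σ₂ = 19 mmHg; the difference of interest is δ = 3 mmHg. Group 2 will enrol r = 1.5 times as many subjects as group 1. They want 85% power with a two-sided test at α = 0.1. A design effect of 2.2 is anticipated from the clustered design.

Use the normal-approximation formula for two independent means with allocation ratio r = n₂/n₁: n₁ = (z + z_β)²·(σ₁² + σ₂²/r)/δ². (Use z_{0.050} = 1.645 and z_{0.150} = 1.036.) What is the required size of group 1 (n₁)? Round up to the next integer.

n₁ = 1126

n₁ = (z_{α/2} + z_β)² · (σ₁² + σ₂²/r) / δ²
   = (1.645 + 1.036)² · (20² + 19²/1.5) / 3²
   = 7.1878 · (400 + 240.6667) / 9
   = 7.1878 · 640.6667 / 9
   = 511.66
Design effect: 2.2 × 511.66 = 1125.66.
Round up → n₁ = 1126; n₂ = r·n₁ = 1.5 × 1126 = 1689.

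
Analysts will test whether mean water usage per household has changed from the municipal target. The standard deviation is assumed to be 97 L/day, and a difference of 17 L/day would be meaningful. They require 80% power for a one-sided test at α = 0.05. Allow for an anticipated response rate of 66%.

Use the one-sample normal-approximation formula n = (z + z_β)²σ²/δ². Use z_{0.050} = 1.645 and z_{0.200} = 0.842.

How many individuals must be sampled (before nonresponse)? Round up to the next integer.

n = 306

n = (z_α + z_β)² · σ² / δ²
  = (1.645 + 0.842)² · 97² / 17²
  = 6.1852 · 9409 / 289
  = 201.37
Adjust for 66% response: 201.37 / 0.66 = 305.11.
Round up → n = 306.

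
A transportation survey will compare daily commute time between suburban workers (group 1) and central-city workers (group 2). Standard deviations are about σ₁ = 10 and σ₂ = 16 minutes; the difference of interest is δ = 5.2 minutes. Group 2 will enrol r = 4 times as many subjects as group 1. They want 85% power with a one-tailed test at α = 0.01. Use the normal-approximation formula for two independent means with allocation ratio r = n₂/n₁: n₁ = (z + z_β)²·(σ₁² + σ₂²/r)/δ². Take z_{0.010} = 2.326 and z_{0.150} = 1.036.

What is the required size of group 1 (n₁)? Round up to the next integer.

n₁ = (z_α + z_β)² · (σ₁² + σ₂²/r) / δ²
   = (2.326 + 1.036)² · (10² + 16²/4) / 5.2²
   = 11.3030 · (100 + 64) / 27.04
   = 11.3030 · 164 / 27.04
   = 68.55
Round up → n₁ = 69; n₂ = r·n₁ = 4 × 69 = 276.

n₁ = 69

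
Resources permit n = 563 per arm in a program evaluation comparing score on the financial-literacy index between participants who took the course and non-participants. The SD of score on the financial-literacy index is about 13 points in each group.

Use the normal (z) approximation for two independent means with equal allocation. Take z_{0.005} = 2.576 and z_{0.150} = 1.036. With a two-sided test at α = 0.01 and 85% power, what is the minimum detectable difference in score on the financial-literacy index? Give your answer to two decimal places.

δ = (z_{α/2} + z_β) · √((σ₁²+σ₂²)/n)
  = (2.576 + 1.036) · √(338/563)
  = 3.612 · √0.60036
  = 3.612 · 0.7748
  = 2.7987

Minimum detectable difference ≈ 2.80 points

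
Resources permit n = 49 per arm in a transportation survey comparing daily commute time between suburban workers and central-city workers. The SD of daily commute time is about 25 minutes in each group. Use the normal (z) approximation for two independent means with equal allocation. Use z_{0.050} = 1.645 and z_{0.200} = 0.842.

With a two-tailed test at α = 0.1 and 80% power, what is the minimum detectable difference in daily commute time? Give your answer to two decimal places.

Minimum detectable difference ≈ 12.56 minutes

δ = (z_{α/2} + z_β) · √((σ₁²+σ₂²)/n)
  = (1.645 + 0.842) · √(1250/49)
  = 2.487 · √25.5102
  = 2.487 · 5.0508
  = 12.5612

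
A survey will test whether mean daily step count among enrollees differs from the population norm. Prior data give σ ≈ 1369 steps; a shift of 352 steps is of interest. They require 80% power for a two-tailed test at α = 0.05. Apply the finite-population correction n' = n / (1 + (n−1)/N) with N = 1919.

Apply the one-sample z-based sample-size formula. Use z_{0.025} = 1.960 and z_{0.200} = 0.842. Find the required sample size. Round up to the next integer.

n = 112

n = (z_{α/2} + z_β)² · σ² / δ²
  = (1.960 + 0.842)² · 1369² / 352²
  = 7.8512 · 1874161 / 123904
  = 118.76
Finite-population correction (N = 1919): 118.76 / (1 + (118.76 − 1)/1919) = 111.89.
Round up → n = 112.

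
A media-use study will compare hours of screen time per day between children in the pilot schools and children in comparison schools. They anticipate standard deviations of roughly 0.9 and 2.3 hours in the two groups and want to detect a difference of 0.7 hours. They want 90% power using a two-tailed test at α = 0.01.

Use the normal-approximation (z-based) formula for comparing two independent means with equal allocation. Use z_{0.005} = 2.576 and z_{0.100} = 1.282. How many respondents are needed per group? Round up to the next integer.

n = 186 per group

n = (z_{α/2} + z_β)² · (σ₁² + σ₂²) / δ²
  = (2.576 + 1.282)² · (0.9² + 2.3² = 6.1) / 0.7²
  = 14.8842 · 6.1 / 0.49
  = 185.29
Round up → n = 186 per group.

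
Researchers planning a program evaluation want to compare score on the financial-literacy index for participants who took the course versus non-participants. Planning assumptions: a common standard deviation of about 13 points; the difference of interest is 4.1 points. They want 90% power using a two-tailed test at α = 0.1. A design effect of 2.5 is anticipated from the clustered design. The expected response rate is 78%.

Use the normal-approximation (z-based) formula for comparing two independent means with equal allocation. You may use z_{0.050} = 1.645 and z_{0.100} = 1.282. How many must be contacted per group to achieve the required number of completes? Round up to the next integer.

n = 553 per group

n = (z_{α/2} + z_β)² · (σ₁² + σ₂²) / δ²
  = (1.645 + 1.282)² · (2·13² = 338) / 4.1²
  = 8.5673 · 338 / 16.81
  = 172.26
Design effect: 2.5 × 172.26 = 430.66.
Adjust for 78% response: 430.66 / 0.78 = 552.13.
Round up → n = 553 per group.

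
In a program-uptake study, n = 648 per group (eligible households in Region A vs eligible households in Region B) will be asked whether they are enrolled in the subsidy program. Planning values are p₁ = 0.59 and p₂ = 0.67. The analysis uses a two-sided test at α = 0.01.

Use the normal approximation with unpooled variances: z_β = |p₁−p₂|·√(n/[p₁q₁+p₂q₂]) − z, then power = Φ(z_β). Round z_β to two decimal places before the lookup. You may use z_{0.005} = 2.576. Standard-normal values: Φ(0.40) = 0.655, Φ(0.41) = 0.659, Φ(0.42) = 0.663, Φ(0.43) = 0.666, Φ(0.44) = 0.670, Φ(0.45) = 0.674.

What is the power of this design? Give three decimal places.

z_β = |p₁−p₂|·√(n/[p₁q₁+p₂q₂]) − z_{α/2}
    = 0.08 · √(648/0.4630) − 2.576
    = 0.08 · 37.4108 − 2.576
    = 2.9929 − 2.576 = 0.4169 → 0.42
Power = Φ(0.42) = 0.663.

Power ≈ 0.663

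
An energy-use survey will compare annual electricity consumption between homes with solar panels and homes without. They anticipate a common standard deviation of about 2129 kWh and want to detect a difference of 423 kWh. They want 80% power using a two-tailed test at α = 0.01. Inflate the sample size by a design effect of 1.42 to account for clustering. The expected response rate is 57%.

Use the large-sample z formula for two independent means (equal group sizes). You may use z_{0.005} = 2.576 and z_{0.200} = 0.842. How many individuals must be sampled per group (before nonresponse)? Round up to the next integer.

n = (z_{α/2} + z_β)² · (σ₁² + σ₂²) / δ²
  = (2.576 + 0.842)² · (2·2129² = 9065282) / 423²
  = 11.6827 · 9065282 / 178929
  = 591.90
Design effect: 1.42 × 591.90 = 840.49.
Adjust for 57% response: 840.49 / 0.57 = 1474.55.
Round up → n = 1475 per group.

n = 1475 per group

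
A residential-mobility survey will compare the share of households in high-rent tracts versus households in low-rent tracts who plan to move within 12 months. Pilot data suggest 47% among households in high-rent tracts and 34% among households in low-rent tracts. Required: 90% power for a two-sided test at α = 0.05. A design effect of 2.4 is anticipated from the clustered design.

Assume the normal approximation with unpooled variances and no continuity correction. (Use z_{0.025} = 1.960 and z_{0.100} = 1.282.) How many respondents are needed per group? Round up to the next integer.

n = 707 per group

n = (z_{α/2} + z_β)² · [p₁(1−p₁) + p₂(1−p₂)] / (p₁ − p₂)²
  = (1.960 + 1.282)² · (0.47·0.53 + 0.34·0.66) / (0.13)²
  = (3.242)² · (0.2491 + 0.2244) / 0.0169
  = 10.5106 · 0.4735 / 0.0169
  = 294.48
Design effect: 2.4 × 294.48 = 706.76.
Round up → n = 707 per group.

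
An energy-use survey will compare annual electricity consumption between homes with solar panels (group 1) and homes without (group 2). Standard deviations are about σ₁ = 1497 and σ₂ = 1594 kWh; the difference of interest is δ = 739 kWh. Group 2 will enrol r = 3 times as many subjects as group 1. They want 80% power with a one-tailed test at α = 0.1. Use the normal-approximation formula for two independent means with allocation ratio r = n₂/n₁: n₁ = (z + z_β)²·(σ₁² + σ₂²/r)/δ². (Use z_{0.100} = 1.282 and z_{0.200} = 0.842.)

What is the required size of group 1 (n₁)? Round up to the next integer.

n₁ = 26

n₁ = (z_α + z_β)² · (σ₁² + σ₂²/r) / δ²
   = (1.282 + 0.842)² · (1497² + 1594²/3) / 739²
   = 4.5114 · (2241009 + 846945.3) / 546121
   = 4.5114 · 3087954.3 / 546121
   = 25.51
Round up → n₁ = 26; n₂ = r·n₁ = 3 × 26 = 78.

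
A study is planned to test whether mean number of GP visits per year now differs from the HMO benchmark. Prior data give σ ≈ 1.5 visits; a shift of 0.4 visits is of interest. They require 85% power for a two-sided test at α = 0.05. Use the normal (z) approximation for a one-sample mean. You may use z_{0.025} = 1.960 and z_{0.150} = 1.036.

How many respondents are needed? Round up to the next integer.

n = (z_{α/2} + z_β)² · σ² / δ²
  = (1.960 + 1.036)² · 1.5² / 0.4²
  = 8.9760 · 2.25 / 0.16
  = 126.23
Round up → n = 127.

n = 127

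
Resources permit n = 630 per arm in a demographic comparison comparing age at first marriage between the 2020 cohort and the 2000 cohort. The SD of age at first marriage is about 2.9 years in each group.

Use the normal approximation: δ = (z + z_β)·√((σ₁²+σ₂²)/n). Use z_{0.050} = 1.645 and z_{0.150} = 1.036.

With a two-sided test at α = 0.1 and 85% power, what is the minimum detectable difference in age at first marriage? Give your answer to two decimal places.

Minimum detectable difference ≈ 0.44 years

δ = (z_{α/2} + z_β) · √((σ₁²+σ₂²)/n)
  = (1.645 + 1.036) · √(16.82/630)
  = 2.681 · √0.0267
  = 2.681 · 0.1634
  = 0.4381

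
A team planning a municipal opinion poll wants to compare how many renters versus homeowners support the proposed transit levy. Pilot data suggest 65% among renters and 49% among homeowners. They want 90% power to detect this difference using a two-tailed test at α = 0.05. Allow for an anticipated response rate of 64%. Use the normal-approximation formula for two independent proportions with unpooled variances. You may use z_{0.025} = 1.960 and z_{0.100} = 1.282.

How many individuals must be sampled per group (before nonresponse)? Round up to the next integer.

n = (z_{α/2} + z_β)² · [p₁(1−p₁) + p₂(1−p₂)] / (p₁ − p₂)²
  = (1.960 + 1.282)² · (0.65·0.35 + 0.49·0.51) / (0.16)²
  = (3.242)² · (0.2275 + 0.2499) / 0.0256
  = 10.5106 · 0.4774 / 0.0256
  = 196.01
Adjust for 64% response: 196.01 / 0.64 = 306.26.
Round up → n = 307 per group.

n = 307 per group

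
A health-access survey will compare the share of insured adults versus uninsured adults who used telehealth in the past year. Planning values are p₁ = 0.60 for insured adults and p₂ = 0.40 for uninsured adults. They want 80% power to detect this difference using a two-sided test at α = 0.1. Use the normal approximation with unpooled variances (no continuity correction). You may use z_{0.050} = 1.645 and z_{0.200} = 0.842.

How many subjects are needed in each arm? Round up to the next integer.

n = 75 per group

n = (z_{α/2} + z_β)² · [p₁(1−p₁) + p₂(1−p₂)] / (p₁ − p₂)²
  = (1.645 + 0.842)² · (0.60·0.40 + 0.40·0.60) / (0.20)²
  = (2.487)² · (0.2400 + 0.2400) / 0.0400
  = 6.1852 · 0.4800 / 0.0400
  = 74.22
Round up → n = 75 per group.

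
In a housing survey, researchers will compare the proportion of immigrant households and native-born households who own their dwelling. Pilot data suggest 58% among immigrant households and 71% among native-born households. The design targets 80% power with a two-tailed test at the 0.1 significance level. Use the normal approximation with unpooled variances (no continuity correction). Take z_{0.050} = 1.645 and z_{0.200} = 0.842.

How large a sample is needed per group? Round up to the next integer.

n = (z_{α/2} + z_β)² · [p₁(1−p₁) + p₂(1−p₂)] / (p₁ − p₂)²
  = (1.645 + 0.842)² · (0.58·0.42 + 0.71·0.29) / (-0.13)²
  = (2.487)² · (0.2436 + 0.2059) / 0.0169
  = 6.1852 · 0.4495 / 0.0169
  = 164.51
Round up → n = 165 per group.

n = 165 per group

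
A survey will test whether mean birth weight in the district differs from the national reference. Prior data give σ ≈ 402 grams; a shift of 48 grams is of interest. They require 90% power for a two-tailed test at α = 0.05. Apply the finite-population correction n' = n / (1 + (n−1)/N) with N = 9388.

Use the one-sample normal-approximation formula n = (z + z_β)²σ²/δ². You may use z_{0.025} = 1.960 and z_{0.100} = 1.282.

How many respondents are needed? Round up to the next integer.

n = 684

n = (z_{α/2} + z_β)² · σ² / δ²
  = (1.960 + 1.282)² · 402² / 48²
  = 10.5106 · 161604 / 2304
  = 737.22
Finite-population correction (N = 9388): 737.22 / (1 + (737.22 − 1)/9388) = 683.61.
Round up → n = 684.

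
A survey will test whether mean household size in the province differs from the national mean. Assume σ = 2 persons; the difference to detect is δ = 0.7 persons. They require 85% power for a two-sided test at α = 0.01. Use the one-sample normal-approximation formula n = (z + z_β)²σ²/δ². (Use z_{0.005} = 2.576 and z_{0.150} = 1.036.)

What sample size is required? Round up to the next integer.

n = (z_{α/2} + z_β)² · σ² / δ²
  = (2.576 + 1.036)² · 2² / 0.7²
  = 13.0465 · 4 / 0.49
  = 106.50
Round up → n = 107.

n = 107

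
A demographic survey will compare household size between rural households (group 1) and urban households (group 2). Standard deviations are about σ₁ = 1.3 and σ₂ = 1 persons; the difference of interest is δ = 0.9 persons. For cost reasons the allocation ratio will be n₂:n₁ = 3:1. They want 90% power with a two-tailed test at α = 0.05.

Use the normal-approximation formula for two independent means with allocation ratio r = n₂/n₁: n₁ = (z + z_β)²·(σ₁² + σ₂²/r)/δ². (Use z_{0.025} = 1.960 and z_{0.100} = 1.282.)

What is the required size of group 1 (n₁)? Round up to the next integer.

n₁ = 27

n₁ = (z_{α/2} + z_β)² · (σ₁² + σ₂²/r) / δ²
   = (1.960 + 1.282)² · (1.3² + 1²/3) / 0.9²
   = 10.5106 · (1.69 + 0.33333) / 0.81
   = 10.5106 · 2.0233 / 0.81
   = 26.25
Round up → n₁ = 27; n₂ = r·n₁ = 3 × 27 = 81.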